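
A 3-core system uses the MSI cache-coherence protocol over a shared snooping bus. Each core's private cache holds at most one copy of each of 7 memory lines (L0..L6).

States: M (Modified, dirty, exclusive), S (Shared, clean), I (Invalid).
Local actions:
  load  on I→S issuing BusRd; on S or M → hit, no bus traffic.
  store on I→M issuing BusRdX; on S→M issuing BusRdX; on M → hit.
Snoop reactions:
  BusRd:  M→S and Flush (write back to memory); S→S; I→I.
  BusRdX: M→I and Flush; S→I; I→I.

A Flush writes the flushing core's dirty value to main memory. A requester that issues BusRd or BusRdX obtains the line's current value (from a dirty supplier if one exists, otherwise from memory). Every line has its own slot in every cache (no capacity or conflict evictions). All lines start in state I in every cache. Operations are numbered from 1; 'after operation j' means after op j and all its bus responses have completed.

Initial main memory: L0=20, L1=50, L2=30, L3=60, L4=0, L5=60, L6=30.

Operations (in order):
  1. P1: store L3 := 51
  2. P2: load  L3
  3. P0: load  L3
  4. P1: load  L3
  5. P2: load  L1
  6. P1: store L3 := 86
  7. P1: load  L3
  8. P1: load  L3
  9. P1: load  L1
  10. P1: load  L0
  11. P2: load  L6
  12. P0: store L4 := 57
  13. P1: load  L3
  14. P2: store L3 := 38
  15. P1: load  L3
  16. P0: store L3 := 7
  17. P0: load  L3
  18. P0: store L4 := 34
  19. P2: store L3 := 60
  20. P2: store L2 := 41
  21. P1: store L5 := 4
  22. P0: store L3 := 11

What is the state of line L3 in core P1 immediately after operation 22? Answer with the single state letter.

state = I

  op1 P1: store L3 := 51 → I/M/I on L3; bus BusRdX; mem=60
  op2 P2: load  L3 → I/S/S on L3; bus BusRd Flush; mem=51
  op3 P0: load  L3 → S/S/S on L3; bus BusRd; mem=51
  op4 P1: load  L3 → S/S/S on L3; bus (none); mem=51
  op5 P2: load  L1 → I/I/S on L1; bus BusRd; mem=50
  op6 P1: store L3 := 86 → I/M/I on L3; bus BusRdX; mem=51
  op7 P1: load  L3 → I/M/I on L3; bus (none); mem=51
  op8 P1: load  L3 → I/M/I on L3; bus (none); mem=51
  op9 P1: load  L1 → I/S/S on L1; bus BusRd; mem=50
  op10 P1: load  L0 → I/S/I on L0; bus BusRd; mem=20
  op11 P2: load  L6 → I/I/S on L6; bus BusRd; mem=30
  op12 P0: store L4 := 57 → M/I/I on L4; bus BusRdX; mem=0
  op13 P1: load  L3 → I/M/I on L3; bus (none); mem=51
  op14 P2: store L3 := 38 → I/I/M on L3; bus BusRdX Flush; mem=86
  op15 P1: load  L3 → I/S/S on L3; bus BusRd Flush; mem=38
  op16 P0: store L3 := 7 → M/I/I on L3; bus BusRdX; mem=38
  op17 P0: load  L3 → M/I/I on L3; bus (none); mem=38
  op18 P0: store L4 := 34 → M/I/I on L4; bus (none); mem=0
  op19 P2: store L3 := 60 → I/I/M on L3; bus BusRdX Flush; mem=7
  op20 P2: store L2 := 41 → I/I/M on L2; bus BusRdX; mem=30
  op21 P1: store L5 := 4 → I/M/I on L5; bus BusRdX; mem=60
  op22 P0: store L3 := 11 → M/I/I on L3; bus BusRdX Flush; mem=60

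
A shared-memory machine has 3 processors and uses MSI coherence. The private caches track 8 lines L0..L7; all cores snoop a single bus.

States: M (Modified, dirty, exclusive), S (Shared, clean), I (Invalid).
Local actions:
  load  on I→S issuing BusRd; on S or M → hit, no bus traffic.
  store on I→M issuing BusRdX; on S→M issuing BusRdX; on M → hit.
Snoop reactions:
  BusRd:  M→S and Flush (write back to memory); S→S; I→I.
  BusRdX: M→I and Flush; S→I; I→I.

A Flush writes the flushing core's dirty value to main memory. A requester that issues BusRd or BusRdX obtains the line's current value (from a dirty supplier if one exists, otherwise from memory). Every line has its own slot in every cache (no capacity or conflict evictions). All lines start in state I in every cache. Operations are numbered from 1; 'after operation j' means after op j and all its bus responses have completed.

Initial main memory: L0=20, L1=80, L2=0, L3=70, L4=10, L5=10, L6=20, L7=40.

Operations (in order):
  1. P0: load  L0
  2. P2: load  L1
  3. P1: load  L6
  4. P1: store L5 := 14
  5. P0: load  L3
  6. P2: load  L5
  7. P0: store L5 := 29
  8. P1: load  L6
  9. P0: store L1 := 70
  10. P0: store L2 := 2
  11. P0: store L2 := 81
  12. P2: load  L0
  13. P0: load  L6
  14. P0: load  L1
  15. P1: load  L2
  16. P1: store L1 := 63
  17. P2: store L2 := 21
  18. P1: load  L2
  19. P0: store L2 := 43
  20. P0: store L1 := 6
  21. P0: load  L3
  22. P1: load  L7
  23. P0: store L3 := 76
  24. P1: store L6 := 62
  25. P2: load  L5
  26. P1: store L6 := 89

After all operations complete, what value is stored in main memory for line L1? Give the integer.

memory[L1] = 63

[1] P0: load  L0 | P0:S(20), P1:I, P2:I | bus: BusRd
[2] P2: load  L1 | P0:I, P1:I, P2:S(80) | bus: BusRd
[3] P1: load  L6 | P0:I, P1:S(20), P2:I | bus: BusRd
[4] P1: store L5 := 14 | P0:I, P1:M(14), P2:I | bus: BusRdX
[5] P0: load  L3 | P0:S(70), P1:I, P2:I | bus: BusRd
[6] P2: load  L5 | P0:I, P1:S(14), P2:S(14) | bus: BusRd,Flush
[7] P0: store L5 := 29 | P0:M(29), P1:I, P2:I | bus: BusRdX
[8] P1: load  L6 | P0:I, P1:S(20), P2:I | bus: none
[9] P0: store L1 := 70 | P0:M(70), P1:I, P2:I | bus: BusRdX
[10] P0: store L2 := 2 | P0:M(2), P1:I, P2:I | bus: BusRdX
[11] P0: store L2 := 81 | P0:M(81), P1:I, P2:I | bus: none
[12] P2: load  L0 | P0:S(20), P1:I, P2:S(20) | bus: BusRd
[13] P0: load  L6 | P0:S(20), P1:S(20), P2:I | bus: BusRd
[14] P0: load  L1 | P0:M(70), P1:I, P2:I | bus: none
[15] P1: load  L2 | P0:S(81), P1:S(81), P2:I | bus: BusRd,Flush
[16] P1: store L1 := 63 | P0:I, P1:M(63), P2:I | bus: BusRdX,Flush
[17] P2: store L2 := 21 | P0:I, P1:I, P2:M(21) | bus: BusRdX
[18] P1: load  L2 | P0:I, P1:S(21), P2:S(21) | bus: BusRd,Flush
[19] P0: store L2 := 43 | P0:M(43), P1:I, P2:I | bus: BusRdX
[20] P0: store L1 := 6 | P0:M(6), P1:I, P2:I | bus: BusRdX,Flush
[21] P0: load  L3 | P0:S(70), P1:I, P2:I | bus: none
[22] P1: load  L7 | P0:I, P1:S(40), P2:I | bus: BusRd
[23] P0: store L3 := 76 | P0:M(76), P1:I, P2:I | bus: BusRdX
[24] P1: store L6 := 62 | P0:I, P1:M(62), P2:I | bus: BusRdX
[25] P2: load  L5 | P0:S(29), P1:I, P2:S(29) | bus: BusRd,Flush
[26] P1: store L6 := 89 | P0:I, P1:M(89), P2:I | bus: none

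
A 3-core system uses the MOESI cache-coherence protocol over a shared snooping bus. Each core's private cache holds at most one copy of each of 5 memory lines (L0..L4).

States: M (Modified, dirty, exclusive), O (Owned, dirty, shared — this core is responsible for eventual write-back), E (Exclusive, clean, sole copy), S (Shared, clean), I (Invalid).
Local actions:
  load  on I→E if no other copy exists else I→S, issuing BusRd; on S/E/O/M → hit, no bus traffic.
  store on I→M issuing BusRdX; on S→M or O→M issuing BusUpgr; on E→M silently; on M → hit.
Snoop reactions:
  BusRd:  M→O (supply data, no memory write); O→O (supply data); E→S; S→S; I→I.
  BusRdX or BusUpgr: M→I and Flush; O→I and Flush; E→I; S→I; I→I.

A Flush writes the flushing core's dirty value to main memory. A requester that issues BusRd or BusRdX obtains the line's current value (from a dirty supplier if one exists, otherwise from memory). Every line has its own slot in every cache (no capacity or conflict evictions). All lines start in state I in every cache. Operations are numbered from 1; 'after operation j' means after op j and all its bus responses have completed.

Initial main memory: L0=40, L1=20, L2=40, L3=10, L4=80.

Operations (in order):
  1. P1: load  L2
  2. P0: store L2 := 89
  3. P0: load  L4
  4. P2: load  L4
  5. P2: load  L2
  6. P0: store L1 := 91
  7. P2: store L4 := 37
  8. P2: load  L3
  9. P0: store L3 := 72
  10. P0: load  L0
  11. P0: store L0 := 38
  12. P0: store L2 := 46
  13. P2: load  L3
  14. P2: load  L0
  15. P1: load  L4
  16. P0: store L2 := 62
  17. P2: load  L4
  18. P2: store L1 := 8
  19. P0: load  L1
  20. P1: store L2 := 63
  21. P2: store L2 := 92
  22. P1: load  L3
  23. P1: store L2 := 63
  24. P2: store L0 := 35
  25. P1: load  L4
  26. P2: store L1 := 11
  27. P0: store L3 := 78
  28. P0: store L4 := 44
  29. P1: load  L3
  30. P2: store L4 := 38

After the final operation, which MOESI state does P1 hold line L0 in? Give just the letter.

  op1 P1: load  L2 → I/E/I on L2; bus BusRd; mem=40
  op2 P0: store L2 := 89 → M/I/I on L2; bus BusRdX; mem=40
  op3 P0: load  L4 → E/I/I on L4; bus BusRd; mem=80
  op4 P2: load  L4 → S/I/S on L4; bus BusRd; mem=80
  op5 P2: load  L2 → O/I/S on L2; bus BusRd; mem=40
  op6 P0: store L1 := 91 → M/I/I on L1; bus BusRdX; mem=20
  op7 P2: store L4 := 37 → I/I/M on L4; bus BusUpgr; mem=80
  op8 P2: load  L3 → I/I/E on L3; bus BusRd; mem=10
  op9 P0: store L3 := 72 → M/I/I on L3; bus BusRdX; mem=10
  op10 P0: load  L0 → E/I/I on L0; bus BusRd; mem=40
  op11 P0: store L0 := 38 → M/I/I on L0; bus (none); mem=40
  op12 P0: store L2 := 46 → M/I/I on L2; bus BusUpgr; mem=40
  op13 P2: load  L3 → O/I/S on L3; bus BusRd; mem=10
  op14 P2: load  L0 → O/I/S on L0; bus BusRd; mem=40
  op15 P1: load  L4 → I/S/O on L4; bus BusRd; mem=80
  op16 P0: store L2 := 62 → M/I/I on L2; bus (none); mem=40
  op17 P2: load  L4 → I/S/O on L4; bus (none); mem=80
  op18 P2: store L1 := 8 → I/I/M on L1; bus BusRdX Flush; mem=91
  op19 P0: load  L1 → S/I/O on L1; bus BusRd; mem=91
  op20 P1: store L2 := 63 → I/M/I on L2; bus BusRdX Flush; mem=62
  op21 P2: store L2 := 92 → I/I/M on L2; bus BusRdX Flush; mem=63
  op22 P1: load  L3 → O/S/S on L3; bus BusRd; mem=10
  op23 P1: store L2 := 63 → I/M/I on L2; bus BusRdX Flush; mem=92
  op24 P2: store L0 := 35 → I/I/M on L0; bus BusUpgr Flush; mem=38
  op25 P1: load  L4 → I/S/O on L4; bus (none); mem=80
  op26 P2: store L1 := 11 → I/I/M on L1; bus BusUpgr; mem=91
  op27 P0: store L3 := 78 → M/I/I on L3; bus BusUpgr; mem=10
  op28 P0: store L4 := 44 → M/I/I on L4; bus BusRdX Flush; mem=37
  op29 P1: load  L3 → O/S/I on L3; bus BusRd; mem=10
  op30 P2: store L4 := 38 → I/I/M on L4; bus BusRdX Flush; mem=44

state = I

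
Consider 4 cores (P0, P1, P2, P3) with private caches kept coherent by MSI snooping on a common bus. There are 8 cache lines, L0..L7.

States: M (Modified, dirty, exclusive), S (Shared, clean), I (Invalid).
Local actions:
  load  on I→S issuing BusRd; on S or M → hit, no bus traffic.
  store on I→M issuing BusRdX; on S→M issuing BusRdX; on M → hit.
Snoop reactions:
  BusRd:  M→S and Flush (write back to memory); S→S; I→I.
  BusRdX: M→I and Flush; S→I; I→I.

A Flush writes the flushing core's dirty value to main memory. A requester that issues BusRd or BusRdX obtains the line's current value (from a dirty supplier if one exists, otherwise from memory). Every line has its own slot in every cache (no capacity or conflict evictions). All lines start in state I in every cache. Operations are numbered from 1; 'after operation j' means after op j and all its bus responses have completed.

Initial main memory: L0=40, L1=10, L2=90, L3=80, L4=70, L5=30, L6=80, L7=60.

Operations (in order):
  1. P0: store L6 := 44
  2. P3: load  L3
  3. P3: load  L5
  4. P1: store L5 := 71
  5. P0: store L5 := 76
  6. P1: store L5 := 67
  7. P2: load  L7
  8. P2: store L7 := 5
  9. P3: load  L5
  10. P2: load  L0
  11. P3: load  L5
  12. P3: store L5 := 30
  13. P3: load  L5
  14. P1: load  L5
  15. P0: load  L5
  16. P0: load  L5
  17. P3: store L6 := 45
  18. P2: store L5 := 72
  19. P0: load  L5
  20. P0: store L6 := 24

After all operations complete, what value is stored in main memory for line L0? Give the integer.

memory[L0] = 40

  op1 P0: store L6 := 44 → M/I/I/I on L6; bus BusRdX; mem=80
  op2 P3: load  L3 → I/I/I/S on L3; bus BusRd; mem=80
  op3 P3: load  L5 → I/I/I/S on L5; bus BusRd; mem=30
  op4 P1: store L5 := 71 → I/M/I/I on L5; bus BusRdX; mem=30
  op5 P0: store L5 := 76 → M/I/I/I on L5; bus BusRdX Flush; mem=71
  op6 P1: store L5 := 67 → I/M/I/I on L5; bus BusRdX Flush; mem=76
  op7 P2: load  L7 → I/I/S/I on L7; bus BusRd; mem=60
  op8 P2: store L7 := 5 → I/I/M/I on L7; bus BusRdX; mem=60
  op9 P3: load  L5 → I/S/I/S on L5; bus BusRd Flush; mem=67
  op10 P2: load  L0 → I/I/S/I on L0; bus BusRd; mem=40
  op11 P3: load  L5 → I/S/I/S on L5; bus (none); mem=67
  op12 P3: store L5 := 30 → I/I/I/M on L5; bus BusRdX; mem=67
  op13 P3: load  L5 → I/I/I/M on L5; bus (none); mem=67
  op14 P1: load  L5 → I/S/I/S on L5; bus BusRd Flush; mem=30
  op15 P0: load  L5 → S/S/I/S on L5; bus BusRd; mem=30
  op16 P0: load  L5 → S/S/I/S on L5; bus (none); mem=30
  op17 P3: store L6 := 45 → I/I/I/M on L6; bus BusRdX Flush; mem=44
  op18 P2: store L5 := 72 → I/I/M/I on L5; bus BusRdX; mem=30
  op19 P0: load  L5 → S/I/S/I on L5; bus BusRd Flush; mem=72
  op20 P0: store L6 := 24 → M/I/I/I on L6; bus BusRdX Flush; mem=45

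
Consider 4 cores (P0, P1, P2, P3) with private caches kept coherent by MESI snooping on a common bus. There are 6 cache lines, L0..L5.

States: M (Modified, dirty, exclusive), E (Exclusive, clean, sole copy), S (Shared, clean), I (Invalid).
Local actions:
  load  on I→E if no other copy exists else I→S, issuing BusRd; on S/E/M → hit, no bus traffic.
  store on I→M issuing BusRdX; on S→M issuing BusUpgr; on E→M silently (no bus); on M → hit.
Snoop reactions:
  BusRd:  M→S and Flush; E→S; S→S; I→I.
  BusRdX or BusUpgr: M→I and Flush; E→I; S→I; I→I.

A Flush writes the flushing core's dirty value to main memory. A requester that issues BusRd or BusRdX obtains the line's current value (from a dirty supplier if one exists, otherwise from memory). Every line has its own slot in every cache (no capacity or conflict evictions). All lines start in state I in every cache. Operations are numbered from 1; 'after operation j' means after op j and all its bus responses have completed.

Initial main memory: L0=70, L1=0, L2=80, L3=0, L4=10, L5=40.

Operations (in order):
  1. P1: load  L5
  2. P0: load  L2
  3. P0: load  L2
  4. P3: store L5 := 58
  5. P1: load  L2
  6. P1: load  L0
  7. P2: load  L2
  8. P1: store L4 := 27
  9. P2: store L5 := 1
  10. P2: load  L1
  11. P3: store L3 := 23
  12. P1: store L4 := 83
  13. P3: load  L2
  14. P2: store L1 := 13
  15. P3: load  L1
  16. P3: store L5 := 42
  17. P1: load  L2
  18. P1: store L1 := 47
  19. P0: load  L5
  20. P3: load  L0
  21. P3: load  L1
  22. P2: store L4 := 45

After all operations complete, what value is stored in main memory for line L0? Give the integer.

1. P1: load  L5  bus=[BusRd]  L5: P0=I P1=E P2=I P3=I  mem[L5]=40
2. P0: load  L2  bus=[BusRd]  L2: P0=E P1=I P2=I P3=I  mem[L2]=80
3. P0: load  L2  bus=[-]  L2: P0=E P1=I P2=I P3=I  mem[L2]=80
4. P3: store L5 := 58  bus=[BusRdX]  L5: P0=I P1=I P2=I P3=M  mem[L5]=40
5. P1: load  L2  bus=[BusRd]  L2: P0=S P1=S P2=I P3=I  mem[L2]=80
6. P1: load  L0  bus=[BusRd]  L0: P0=I P1=E P2=I P3=I  mem[L0]=70
7. P2: load  L2  bus=[BusRd]  L2: P0=S P1=S P2=S P3=I  mem[L2]=80
8. P1: store L4 := 27  bus=[BusRdX]  L4: P0=I P1=M P2=I P3=I  mem[L4]=10
9. P2: store L5 := 1  bus=[BusRdX,Flush]  L5: P0=I P1=I P2=M P3=I  mem[L5]=58
10. P2: load  L1  bus=[BusRd]  L1: P0=I P1=I P2=E P3=I  mem[L1]=0
11. P3: store L3 := 23  bus=[BusRdX]  L3: P0=I P1=I P2=I P3=M  mem[L3]=0
12. P1: store L4 := 83  bus=[-]  L4: P0=I P1=M P2=I P3=I  mem[L4]=10
13. P3: load  L2  bus=[BusRd]  L2: P0=S P1=S P2=S P3=S  mem[L2]=80
14. P2: store L1 := 13  bus=[-]  L1: P0=I P1=I P2=M P3=I  mem[L1]=0
15. P3: load  L1  bus=[BusRd,Flush]  L1: P0=I P1=I P2=S P3=S  mem[L1]=13
16. P3: store L5 := 42  bus=[BusRdX,Flush]  L5: P0=I P1=I P2=I P3=M  mem[L5]=1
17. P1: load  L2  bus=[-]  L2: P0=S P1=S P2=S P3=S  mem[L2]=80
18. P1: store L1 := 47  bus=[BusRdX]  L1: P0=I P1=M P2=I P3=I  mem[L1]=13
19. P0: load  L5  bus=[BusRd,Flush]  L5: P0=S P1=I P2=I P3=S  mem[L5]=42
20. P3: load  L0  bus=[BusRd]  L0: P0=I P1=S P2=I P3=S  mem[L0]=70
21. P3: load  L1  bus=[BusRd,Flush]  L1: P0=I P1=S P2=I P3=S  mem[L1]=47
22. P2: store L4 := 45  bus=[BusRdX,Flush]  L4: P0=I P1=I P2=M P3=I  mem[L4]=83

memory[L0] = 70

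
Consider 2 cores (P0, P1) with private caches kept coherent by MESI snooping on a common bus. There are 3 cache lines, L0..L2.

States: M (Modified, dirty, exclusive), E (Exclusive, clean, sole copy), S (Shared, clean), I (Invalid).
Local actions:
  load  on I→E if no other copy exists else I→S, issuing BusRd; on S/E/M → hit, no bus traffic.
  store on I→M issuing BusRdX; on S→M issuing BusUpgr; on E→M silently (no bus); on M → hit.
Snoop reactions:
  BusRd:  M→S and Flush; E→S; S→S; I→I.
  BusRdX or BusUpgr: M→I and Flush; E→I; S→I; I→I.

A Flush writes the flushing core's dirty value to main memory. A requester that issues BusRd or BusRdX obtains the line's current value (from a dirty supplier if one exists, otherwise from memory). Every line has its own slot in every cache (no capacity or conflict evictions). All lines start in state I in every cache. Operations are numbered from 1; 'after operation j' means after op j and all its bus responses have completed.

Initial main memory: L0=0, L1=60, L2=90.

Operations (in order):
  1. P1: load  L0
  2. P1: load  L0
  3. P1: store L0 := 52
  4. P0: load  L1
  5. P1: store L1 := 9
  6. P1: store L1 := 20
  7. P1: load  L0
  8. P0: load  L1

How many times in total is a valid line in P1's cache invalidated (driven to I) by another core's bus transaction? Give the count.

1. P1: load  L0  bus=[BusRd]  L0: P0=I P1=E  mem[L0]=0
2. P1: load  L0  bus=[-]  L0: P0=I P1=E  mem[L0]=0
3. P1: store L0 := 52  bus=[-]  L0: P0=I P1=M  mem[L0]=0
4. P0: load  L1  bus=[BusRd]  L1: P0=E P1=I  mem[L1]=60
5. P1: store L1 := 9  bus=[BusRdX]  L1: P0=I P1=M  mem[L1]=60
6. P1: store L1 := 20  bus=[-]  L1: P0=I P1=M  mem[L1]=60
7. P1: load  L0  bus=[-]  L0: P0=I P1=M  mem[L0]=0
8. P0: load  L1  bus=[BusRd,Flush]  L1: P0=S P1=S  mem[L1]=20

invalidations = 0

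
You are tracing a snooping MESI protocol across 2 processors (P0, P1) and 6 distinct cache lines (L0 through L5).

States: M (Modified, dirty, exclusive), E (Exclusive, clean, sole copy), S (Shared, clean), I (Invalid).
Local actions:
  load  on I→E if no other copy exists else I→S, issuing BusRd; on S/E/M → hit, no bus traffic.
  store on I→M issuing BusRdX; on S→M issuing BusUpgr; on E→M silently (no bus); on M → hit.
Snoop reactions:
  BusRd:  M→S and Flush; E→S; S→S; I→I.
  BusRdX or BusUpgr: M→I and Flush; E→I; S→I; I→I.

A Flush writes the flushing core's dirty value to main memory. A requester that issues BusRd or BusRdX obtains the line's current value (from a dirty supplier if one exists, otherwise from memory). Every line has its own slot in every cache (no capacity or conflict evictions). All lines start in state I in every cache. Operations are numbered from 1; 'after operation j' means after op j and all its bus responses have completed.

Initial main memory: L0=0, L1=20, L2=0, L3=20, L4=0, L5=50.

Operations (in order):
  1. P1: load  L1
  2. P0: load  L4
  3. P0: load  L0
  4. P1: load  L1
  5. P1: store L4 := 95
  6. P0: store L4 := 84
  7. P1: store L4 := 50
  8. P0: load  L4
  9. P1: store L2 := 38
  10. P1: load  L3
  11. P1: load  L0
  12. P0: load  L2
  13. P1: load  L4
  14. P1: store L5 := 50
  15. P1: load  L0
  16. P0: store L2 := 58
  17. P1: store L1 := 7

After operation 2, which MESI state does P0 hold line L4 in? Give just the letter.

[1] P1: load  L1 | P0:I, P1:E(20) | bus: BusRd
[2] P0: load  L4 | P0:E(0), P1:I | bus: BusRd
[3] P0: load  L0 | P0:E(0), P1:I | bus: BusRd
[4] P1: load  L1 | P0:I, P1:E(20) | bus: none
[5] P1: store L4 := 95 | P0:I, P1:M(95) | bus: BusRdX
[6] P0: store L4 := 84 | P0:M(84), P1:I | bus: BusRdX,Flush
[7] P1: store L4 := 50 | P0:I, P1:M(50) | bus: BusRdX,Flush
[8] P0: load  L4 | P0:S(50), P1:S(50) | bus: BusRd,Flush
[9] P1: store L2 := 38 | P0:I, P1:M(38) | bus: BusRdX
[10] P1: load  L3 | P0:I, P1:E(20) | bus: BusRd
[11] P1: load  L0 | P0:S(0), P1:S(0) | bus: BusRd
[12] P0: load  L2 | P0:S(38), P1:S(38) | bus: BusRd,Flush
[13] P1: load  L4 | P0:S(50), P1:S(50) | bus: none
[14] P1: store L5 := 50 | P0:I, P1:M(50) | bus: BusRdX
[15] P1: load  L0 | P0:S(0), P1:S(0) | bus: none
[16] P0: store L2 := 58 | P0:M(58), P1:I | bus: BusUpgr
[17] P1: store L1 := 7 | P0:I, P1:M(7) | bus: none

state = E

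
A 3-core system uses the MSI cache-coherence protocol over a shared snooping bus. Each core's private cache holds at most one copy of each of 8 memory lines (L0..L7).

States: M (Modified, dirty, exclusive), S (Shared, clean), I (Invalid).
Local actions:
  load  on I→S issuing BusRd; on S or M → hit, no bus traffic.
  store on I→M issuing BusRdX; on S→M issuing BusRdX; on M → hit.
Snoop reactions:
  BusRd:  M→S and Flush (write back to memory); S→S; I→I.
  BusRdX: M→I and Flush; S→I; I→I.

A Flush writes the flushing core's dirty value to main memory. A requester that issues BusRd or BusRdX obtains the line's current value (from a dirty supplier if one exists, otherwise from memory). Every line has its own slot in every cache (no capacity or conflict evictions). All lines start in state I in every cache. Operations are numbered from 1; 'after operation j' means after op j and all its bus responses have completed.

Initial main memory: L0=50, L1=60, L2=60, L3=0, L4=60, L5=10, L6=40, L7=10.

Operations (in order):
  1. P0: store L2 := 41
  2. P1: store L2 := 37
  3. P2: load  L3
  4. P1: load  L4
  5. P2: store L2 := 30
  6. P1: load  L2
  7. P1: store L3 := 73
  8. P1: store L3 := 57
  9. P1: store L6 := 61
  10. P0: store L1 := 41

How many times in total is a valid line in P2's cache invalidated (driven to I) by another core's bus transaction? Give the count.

  op1 P0: store L2 := 41 → M/I/I on L2; bus BusRdX; mem=60
  op2 P1: store L2 := 37 → I/M/I on L2; bus BusRdX Flush; mem=41
  op3 P2: load  L3 → I/I/S on L3; bus BusRd; mem=0
  op4 P1: load  L4 → I/S/I on L4; bus BusRd; mem=60
  op5 P2: store L2 := 30 → I/I/M on L2; bus BusRdX Flush; mem=37
  op6 P1: load  L2 → I/S/S on L2; bus BusRd Flush; mem=30
  op7 P1: store L3 := 73 → I/M/I on L3; bus BusRdX; mem=0
  op8 P1: store L3 := 57 → I/M/I on L3; bus (none); mem=0
  op9 P1: store L6 := 61 → I/M/I on L6; bus BusRdX; mem=40
  op10 P0: store L1 := 41 → M/I/I on L1; bus BusRdX; mem=60

invalidations = 1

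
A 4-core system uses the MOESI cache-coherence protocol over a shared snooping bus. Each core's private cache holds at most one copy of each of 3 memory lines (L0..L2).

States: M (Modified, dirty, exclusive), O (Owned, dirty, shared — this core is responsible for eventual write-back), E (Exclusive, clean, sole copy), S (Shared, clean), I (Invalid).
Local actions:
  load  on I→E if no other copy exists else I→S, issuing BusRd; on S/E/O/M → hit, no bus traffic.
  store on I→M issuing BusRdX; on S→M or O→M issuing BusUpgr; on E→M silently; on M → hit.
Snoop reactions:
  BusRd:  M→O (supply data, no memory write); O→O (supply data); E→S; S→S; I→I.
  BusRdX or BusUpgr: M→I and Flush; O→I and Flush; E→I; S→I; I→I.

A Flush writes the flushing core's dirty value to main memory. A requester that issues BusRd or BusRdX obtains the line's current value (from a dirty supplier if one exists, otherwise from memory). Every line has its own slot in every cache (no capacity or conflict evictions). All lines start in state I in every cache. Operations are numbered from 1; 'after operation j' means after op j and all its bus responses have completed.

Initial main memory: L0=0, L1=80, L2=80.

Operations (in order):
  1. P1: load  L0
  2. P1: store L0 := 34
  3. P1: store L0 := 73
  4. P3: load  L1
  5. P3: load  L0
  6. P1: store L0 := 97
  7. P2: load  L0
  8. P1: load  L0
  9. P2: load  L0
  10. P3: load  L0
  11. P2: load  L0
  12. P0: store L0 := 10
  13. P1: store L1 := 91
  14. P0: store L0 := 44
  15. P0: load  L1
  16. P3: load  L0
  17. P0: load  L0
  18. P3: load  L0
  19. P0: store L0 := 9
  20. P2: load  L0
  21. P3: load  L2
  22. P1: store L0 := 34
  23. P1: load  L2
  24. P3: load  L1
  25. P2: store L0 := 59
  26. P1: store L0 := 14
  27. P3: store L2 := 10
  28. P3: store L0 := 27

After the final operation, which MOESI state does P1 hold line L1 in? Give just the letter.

state = O

1. P1: load  L0  bus=[BusRd]  L0: P0=I P1=E P2=I P3=I  mem[L0]=0
2. P1: store L0 := 34  bus=[-]  L0: P0=I P1=M P2=I P3=I  mem[L0]=0
3. P1: store L0 := 73  bus=[-]  L0: P0=I P1=M P2=I P3=I  mem[L0]=0
4. P3: load  L1  bus=[BusRd]  L1: P0=I P1=I P2=I P3=E  mem[L1]=80
5. P3: load  L0  bus=[BusRd]  L0: P0=I P1=O P2=I P3=S  mem[L0]=0
6. P1: store L0 := 97  bus=[BusUpgr]  L0: P0=I P1=M P2=I P3=I  mem[L0]=0
7. P2: load  L0  bus=[BusRd]  L0: P0=I P1=O P2=S P3=I  mem[L0]=0
8. P1: load  L0  bus=[-]  L0: P0=I P1=O P2=S P3=I  mem[L0]=0
9. P2: load  L0  bus=[-]  L0: P0=I P1=O P2=S P3=I  mem[L0]=0
10. P3: load  L0  bus=[BusRd]  L0: P0=I P1=O P2=S P3=S  mem[L0]=0
11. P2: load  L0  bus=[-]  L0: P0=I P1=O P2=S P3=S  mem[L0]=0
12. P0: store L0 := 10  bus=[BusRdX,Flush]  L0: P0=M P1=I P2=I P3=I  mem[L0]=97
13. P1: store L1 := 91  bus=[BusRdX]  L1: P0=I P1=M P2=I P3=I  mem[L1]=80
14. P0: store L0 := 44  bus=[-]  L0: P0=M P1=I P2=I P3=I  mem[L0]=97
15. P0: load  L1  bus=[BusRd]  L1: P0=S P1=O P2=I P3=I  mem[L1]=80
16. P3: load  L0  bus=[BusRd]  L0: P0=O P1=I P2=I P3=S  mem[L0]=97
17. P0: load  L0  bus=[-]  L0: P0=O P1=I P2=I P3=S  mem[L0]=97
18. P3: load  L0  bus=[-]  L0: P0=O P1=I P2=I P3=S  mem[L0]=97
19. P0: store L0 := 9  bus=[BusUpgr]  L0: P0=M P1=I P2=I P3=I  mem[L0]=97
20. P2: load  L0  bus=[BusRd]  L0: P0=O P1=I P2=S P3=I  mem[L0]=97
21. P3: load  L2  bus=[BusRd]  L2: P0=I P1=I P2=I P3=E  mem[L2]=80
22. P1: store L0 := 34  bus=[BusRdX,Flush]  L0: P0=I P1=M P2=I P3=I  mem[L0]=9
23. P1: load  L2  bus=[BusRd]  L2: P0=I P1=S P2=I P3=S  mem[L2]=80
24. P3: load  L1  bus=[BusRd]  L1: P0=S P1=O P2=I P3=S  mem[L1]=80
25. P2: store L0 := 59  bus=[BusRdX,Flush]  L0: P0=I P1=I P2=M P3=I  mem[L0]=34
26. P1: store L0 := 14  bus=[BusRdX,Flush]  L0: P0=I P1=M P2=I P3=I  mem[L0]=59
27. P3: store L2 := 10  bus=[BusUpgr]  L2: P0=I P1=I P2=I P3=M  mem[L2]=80
28. P3: store L0 := 27  bus=[BusRdX,Flush]  L0: P0=I P1=I P2=I P3=M  mem[L0]=14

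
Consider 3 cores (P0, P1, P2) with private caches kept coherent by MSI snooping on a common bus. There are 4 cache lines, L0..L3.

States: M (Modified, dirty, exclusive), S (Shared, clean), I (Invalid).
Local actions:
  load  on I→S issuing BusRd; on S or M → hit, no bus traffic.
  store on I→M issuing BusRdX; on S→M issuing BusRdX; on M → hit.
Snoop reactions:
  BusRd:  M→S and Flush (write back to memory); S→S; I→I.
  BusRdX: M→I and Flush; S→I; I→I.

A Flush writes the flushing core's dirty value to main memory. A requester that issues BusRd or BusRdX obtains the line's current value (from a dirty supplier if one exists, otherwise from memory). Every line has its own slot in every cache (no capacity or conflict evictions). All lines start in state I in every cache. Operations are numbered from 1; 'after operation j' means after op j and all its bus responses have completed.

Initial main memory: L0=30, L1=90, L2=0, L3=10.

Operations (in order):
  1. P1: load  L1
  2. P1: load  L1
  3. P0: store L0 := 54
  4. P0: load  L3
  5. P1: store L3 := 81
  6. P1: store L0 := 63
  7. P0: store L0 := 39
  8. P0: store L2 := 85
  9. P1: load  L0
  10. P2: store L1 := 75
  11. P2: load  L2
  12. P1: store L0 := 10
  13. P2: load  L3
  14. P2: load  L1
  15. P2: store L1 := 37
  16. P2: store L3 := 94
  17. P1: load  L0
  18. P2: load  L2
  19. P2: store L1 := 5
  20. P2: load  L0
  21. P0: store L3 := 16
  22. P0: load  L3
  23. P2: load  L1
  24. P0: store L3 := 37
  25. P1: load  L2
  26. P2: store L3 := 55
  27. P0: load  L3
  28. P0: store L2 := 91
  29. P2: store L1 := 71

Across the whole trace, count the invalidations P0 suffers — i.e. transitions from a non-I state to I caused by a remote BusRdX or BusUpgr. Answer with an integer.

invalidations = 4

[1] P1: load  L1 | P0:I, P1:S(90), P2:I | bus: BusRd
[2] P1: load  L1 | P0:I, P1:S(90), P2:I | bus: none
[3] P0: store L0 := 54 | P0:M(54), P1:I, P2:I | bus: BusRdX
[4] P0: load  L3 | P0:S(10), P1:I, P2:I | bus: BusRd
[5] P1: store L3 := 81 | P0:I, P1:M(81), P2:I | bus: BusRdX
[6] P1: store L0 := 63 | P0:I, P1:M(63), P2:I | bus: BusRdX,Flush
[7] P0: store L0 := 39 | P0:M(39), P1:I, P2:I | bus: BusRdX,Flush
[8] P0: store L2 := 85 | P0:M(85), P1:I, P2:I | bus: BusRdX
[9] P1: load  L0 | P0:S(39), P1:S(39), P2:I | bus: BusRd,Flush
[10] P2: store L1 := 75 | P0:I, P1:I, P2:M(75) | bus: BusRdX
[11] P2: load  L2 | P0:S(85), P1:I, P2:S(85) | bus: BusRd,Flush
[12] P1: store L0 := 10 | P0:I, P1:M(10), P2:I | bus: BusRdX
[13] P2: load  L3 | P0:I, P1:S(81), P2:S(81) | bus: BusRd,Flush
[14] P2: load  L1 | P0:I, P1:I, P2:M(75) | bus: none
[15] P2: store L1 := 37 | P0:I, P1:I, P2:M(37) | bus: none
[16] P2: store L3 := 94 | P0:I, P1:I, P2:M(94) | bus: BusRdX
[17] P1: load  L0 | P0:I, P1:M(10), P2:I | bus: none
[18] P2: load  L2 | P0:S(85), P1:I, P2:S(85) | bus: none
[19] P2: store L1 := 5 | P0:I, P1:I, P2:M(5) | bus: none
[20] P2: load  L0 | P0:I, P1:S(10), P2:S(10) | bus: BusRd,Flush
[21] P0: store L3 := 16 | P0:M(16), P1:I, P2:I | bus: BusRdX,Flush
[22] P0: load  L3 | P0:M(16), P1:I, P2:I | bus: none
[23] P2: load  L1 | P0:I, P1:I, P2:M(5) | bus: none
[24] P0: store L3 := 37 | P0:M(37), P1:I, P2:I | bus: none
[25] P1: load  L2 | P0:S(85), P1:S(85), P2:S(85) | bus: BusRd
[26] P2: store L3 := 55 | P0:I, P1:I, P2:M(55) | bus: BusRdX,Flush
[27] P0: load  L3 | P0:S(55), P1:I, P2:S(55) | bus: BusRd,Flush
[28] P0: store L2 := 91 | P0:M(91), P1:I, P2:I | bus: BusRdX
[29] P2: store L1 := 71 | P0:I, P1:I, P2:M(71) | bus: none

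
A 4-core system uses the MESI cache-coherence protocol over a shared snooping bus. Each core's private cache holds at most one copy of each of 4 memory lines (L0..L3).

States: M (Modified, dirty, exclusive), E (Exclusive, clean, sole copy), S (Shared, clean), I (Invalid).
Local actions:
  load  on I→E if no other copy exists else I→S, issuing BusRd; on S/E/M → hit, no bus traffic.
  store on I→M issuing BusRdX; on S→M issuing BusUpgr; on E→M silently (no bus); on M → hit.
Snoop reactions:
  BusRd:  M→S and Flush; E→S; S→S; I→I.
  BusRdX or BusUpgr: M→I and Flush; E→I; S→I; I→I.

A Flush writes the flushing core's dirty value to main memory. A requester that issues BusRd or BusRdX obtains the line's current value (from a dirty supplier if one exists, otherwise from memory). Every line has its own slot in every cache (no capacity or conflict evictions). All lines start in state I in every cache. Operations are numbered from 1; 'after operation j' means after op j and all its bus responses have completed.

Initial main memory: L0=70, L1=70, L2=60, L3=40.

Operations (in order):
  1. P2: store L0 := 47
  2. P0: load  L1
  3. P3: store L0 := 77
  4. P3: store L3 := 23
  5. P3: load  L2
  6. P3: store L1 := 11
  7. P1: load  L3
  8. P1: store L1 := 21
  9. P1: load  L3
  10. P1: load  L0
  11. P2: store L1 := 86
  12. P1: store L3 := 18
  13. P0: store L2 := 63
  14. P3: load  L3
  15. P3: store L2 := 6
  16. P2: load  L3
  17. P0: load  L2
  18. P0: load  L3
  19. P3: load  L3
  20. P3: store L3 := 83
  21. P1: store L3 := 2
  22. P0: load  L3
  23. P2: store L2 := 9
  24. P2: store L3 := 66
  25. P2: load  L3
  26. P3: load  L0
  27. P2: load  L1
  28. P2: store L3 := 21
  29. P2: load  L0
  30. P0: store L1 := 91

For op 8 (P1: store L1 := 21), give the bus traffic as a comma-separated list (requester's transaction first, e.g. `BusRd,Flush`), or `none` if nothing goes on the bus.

bus = BusRdX,Flush

1. P2: store L0 := 47  bus=[BusRdX]  L0: P0=I P1=I P2=M P3=I  mem[L0]=70
2. P0: load  L1  bus=[BusRd]  L1: P0=E P1=I P2=I P3=I  mem[L1]=70
3. P3: store L0 := 77  bus=[BusRdX,Flush]  L0: P0=I P1=I P2=I P3=M  mem[L0]=47
4. P3: store L3 := 23  bus=[BusRdX]  L3: P0=I P1=I P2=I P3=M  mem[L3]=40
5. P3: load  L2  bus=[BusRd]  L2: P0=I P1=I P2=I P3=E  mem[L2]=60
6. P3: store L1 := 11  bus=[BusRdX]  L1: P0=I P1=I P2=I P3=M  mem[L1]=70
7. P1: load  L3  bus=[BusRd,Flush]  L3: P0=I P1=S P2=I P3=S  mem[L3]=23
8. P1: store L1 := 21  bus=[BusRdX,Flush]  L1: P0=I P1=M P2=I P3=I  mem[L1]=11
9. P1: load  L3  bus=[-]  L3: P0=I P1=S P2=I P3=S  mem[L3]=23
10. P1: load  L0  bus=[BusRd,Flush]  L0: P0=I P1=S P2=I P3=S  mem[L0]=77
11. P2: store L1 := 86  bus=[BusRdX,Flush]  L1: P0=I P1=I P2=M P3=I  mem[L1]=21
12. P1: store L3 := 18  bus=[BusUpgr]  L3: P0=I P1=M P2=I P3=I  mem[L3]=23
13. P0: store L2 := 63  bus=[BusRdX]  L2: P0=M P1=I P2=I P3=I  mem[L2]=60
14. P3: load  L3  bus=[BusRd,Flush]  L3: P0=I P1=S P2=I P3=S  mem[L3]=18
15. P3: store L2 := 6  bus=[BusRdX,Flush]  L2: P0=I P1=I P2=I P3=M  mem[L2]=63
16. P2: load  L3  bus=[BusRd]  L3: P0=I P1=S P2=S P3=S  mem[L3]=18
17. P0: load  L2  bus=[BusRd,Flush]  L2: P0=S P1=I P2=I P3=S  mem[L2]=6
18. P0: load  L3  bus=[BusRd]  L3: P0=S P1=S P2=S P3=S  mem[L3]=18
19. P3: load  L3  bus=[-]  L3: P0=S P1=S P2=S P3=S  mem[L3]=18
20. P3: store L3 := 83  bus=[BusUpgr]  L3: P0=I P1=I P2=I P3=M  mem[L3]=18
21. P1: store L3 := 2  bus=[BusRdX,Flush]  L3: P0=I P1=M P2=I P3=I  mem[L3]=83
22. P0: load  L3  bus=[BusRd,Flush]  L3: P0=S P1=S P2=I P3=I  mem[L3]=2
23. P2: store L2 := 9  bus=[BusRdX]  L2: P0=I P1=I P2=M P3=I  mem[L2]=6
24. P2: store L3 := 66  bus=[BusRdX]  L3: P0=I P1=I P2=M P3=I  mem[L3]=2
25. P2: load  L3  bus=[-]  L3: P0=I P1=I P2=M P3=I  mem[L3]=2
26. P3: load  L0  bus=[-]  L0: P0=I P1=S P2=I P3=S  mem[L0]=77
27. P2: load  L1  bus=[-]  L1: P0=I P1=I P2=M P3=I  mem[L1]=21
28. P2: store L3 := 21  bus=[-]  L3: P0=I P1=I P2=M P3=I  mem[L3]=2
29. P2: load  L0  bus=[BusRd]  L0: P0=I P1=S P2=S P3=S  mem[L0]=77
30. P0: store L1 := 91  bus=[BusRdX,Flush]  L1: P0=M P1=I P2=I P3=I  mem[L1]=86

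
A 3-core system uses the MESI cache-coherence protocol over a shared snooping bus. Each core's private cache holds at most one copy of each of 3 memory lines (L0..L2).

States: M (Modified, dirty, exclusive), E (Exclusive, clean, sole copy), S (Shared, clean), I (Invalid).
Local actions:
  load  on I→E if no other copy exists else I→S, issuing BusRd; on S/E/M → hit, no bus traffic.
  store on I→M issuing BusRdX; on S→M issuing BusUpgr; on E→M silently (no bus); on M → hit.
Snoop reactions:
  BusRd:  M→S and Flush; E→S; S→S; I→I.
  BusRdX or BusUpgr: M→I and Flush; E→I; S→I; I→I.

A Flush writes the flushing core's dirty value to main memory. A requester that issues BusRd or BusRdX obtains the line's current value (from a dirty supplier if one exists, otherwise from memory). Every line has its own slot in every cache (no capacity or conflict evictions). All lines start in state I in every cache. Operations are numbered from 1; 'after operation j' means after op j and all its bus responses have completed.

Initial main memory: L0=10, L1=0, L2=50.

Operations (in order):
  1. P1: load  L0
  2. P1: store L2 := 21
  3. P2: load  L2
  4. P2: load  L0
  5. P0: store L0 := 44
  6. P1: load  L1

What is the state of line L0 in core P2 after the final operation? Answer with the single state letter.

  op1 P1: load  L0 → I/E/I on L0; bus BusRd; mem=10
  op2 P1: store L2 := 21 → I/M/I on L2; bus BusRdX; mem=50
  op3 P2: load  L2 → I/S/S on L2; bus BusRd Flush; mem=21
  op4 P2: load  L0 → I/S/S on L0; bus BusRd; mem=10
  op5 P0: store L0 := 44 → M/I/I on L0; bus BusRdX; mem=10
  op6 P1: load  L1 → I/E/I on L1; bus BusRd; mem=0

state = I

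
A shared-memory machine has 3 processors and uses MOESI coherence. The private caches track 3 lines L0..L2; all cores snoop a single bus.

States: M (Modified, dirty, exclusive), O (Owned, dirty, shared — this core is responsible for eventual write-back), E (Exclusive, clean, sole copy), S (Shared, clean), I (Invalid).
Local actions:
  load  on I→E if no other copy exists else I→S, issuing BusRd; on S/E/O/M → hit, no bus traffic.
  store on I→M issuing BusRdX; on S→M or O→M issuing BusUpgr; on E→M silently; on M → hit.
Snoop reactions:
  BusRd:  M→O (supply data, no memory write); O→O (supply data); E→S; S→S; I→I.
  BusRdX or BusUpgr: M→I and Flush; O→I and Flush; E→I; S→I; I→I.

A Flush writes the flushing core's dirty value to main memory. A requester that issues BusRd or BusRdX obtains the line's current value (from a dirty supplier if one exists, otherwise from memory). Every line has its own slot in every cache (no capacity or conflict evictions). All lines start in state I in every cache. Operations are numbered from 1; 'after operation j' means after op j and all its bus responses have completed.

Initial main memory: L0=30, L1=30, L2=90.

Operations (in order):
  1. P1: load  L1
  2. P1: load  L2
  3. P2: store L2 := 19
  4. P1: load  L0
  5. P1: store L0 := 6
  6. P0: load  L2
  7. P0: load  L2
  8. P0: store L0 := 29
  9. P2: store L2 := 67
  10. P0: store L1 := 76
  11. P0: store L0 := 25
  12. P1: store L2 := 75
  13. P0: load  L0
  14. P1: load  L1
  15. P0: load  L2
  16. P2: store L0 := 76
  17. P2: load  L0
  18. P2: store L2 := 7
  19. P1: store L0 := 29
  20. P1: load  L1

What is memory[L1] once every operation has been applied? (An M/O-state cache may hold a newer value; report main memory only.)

[1] P1: load  L1 | P0:I, P1:E(30), P2:I | bus: BusRd
[2] P1: load  L2 | P0:I, P1:E(90), P2:I | bus: BusRd
[3] P2: store L2 := 19 | P0:I, P1:I, P2:M(19) | bus: BusRdX
[4] P1: load  L0 | P0:I, P1:E(30), P2:I | bus: BusRd
[5] P1: store L0 := 6 | P0:I, P1:M(6), P2:I | bus: none
[6] P0: load  L2 | P0:S(19), P1:I, P2:O(19) | bus: BusRd
[7] P0: load  L2 | P0:S(19), P1:I, P2:O(19) | bus: none
[8] P0: store L0 := 29 | P0:M(29), P1:I, P2:I | bus: BusRdX,Flush
[9] P2: store L2 := 67 | P0:I, P1:I, P2:M(67) | bus: BusUpgr
[10] P0: store L1 := 76 | P0:M(76), P1:I, P2:I | bus: BusRdX
[11] P0: store L0 := 25 | P0:M(25), P1:I, P2:I | bus: none
[12] P1: store L2 := 75 | P0:I, P1:M(75), P2:I | bus: BusRdX,Flush
[13] P0: load  L0 | P0:M(25), P1:I, P2:I | bus: none
[14] P1: load  L1 | P0:O(76), P1:S(76), P2:I | bus: BusRd
[15] P0: load  L2 | P0:S(75), P1:O(75), P2:I | bus: BusRd
[16] P2: store L0 := 76 | P0:I, P1:I, P2:M(76) | bus: BusRdX,Flush
[17] P2: load  L0 | P0:I, P1:I, P2:M(76) | bus: none
[18] P2: store L2 := 7 | P0:I, P1:I, P2:M(7) | bus: BusRdX,Flush
[19] P1: store L0 := 29 | P0:I, P1:M(29), P2:I | bus: BusRdX,Flush
[20] P1: load  L1 | P0:O(76), P1:S(76), P2:I | bus: none

memory[L1] = 30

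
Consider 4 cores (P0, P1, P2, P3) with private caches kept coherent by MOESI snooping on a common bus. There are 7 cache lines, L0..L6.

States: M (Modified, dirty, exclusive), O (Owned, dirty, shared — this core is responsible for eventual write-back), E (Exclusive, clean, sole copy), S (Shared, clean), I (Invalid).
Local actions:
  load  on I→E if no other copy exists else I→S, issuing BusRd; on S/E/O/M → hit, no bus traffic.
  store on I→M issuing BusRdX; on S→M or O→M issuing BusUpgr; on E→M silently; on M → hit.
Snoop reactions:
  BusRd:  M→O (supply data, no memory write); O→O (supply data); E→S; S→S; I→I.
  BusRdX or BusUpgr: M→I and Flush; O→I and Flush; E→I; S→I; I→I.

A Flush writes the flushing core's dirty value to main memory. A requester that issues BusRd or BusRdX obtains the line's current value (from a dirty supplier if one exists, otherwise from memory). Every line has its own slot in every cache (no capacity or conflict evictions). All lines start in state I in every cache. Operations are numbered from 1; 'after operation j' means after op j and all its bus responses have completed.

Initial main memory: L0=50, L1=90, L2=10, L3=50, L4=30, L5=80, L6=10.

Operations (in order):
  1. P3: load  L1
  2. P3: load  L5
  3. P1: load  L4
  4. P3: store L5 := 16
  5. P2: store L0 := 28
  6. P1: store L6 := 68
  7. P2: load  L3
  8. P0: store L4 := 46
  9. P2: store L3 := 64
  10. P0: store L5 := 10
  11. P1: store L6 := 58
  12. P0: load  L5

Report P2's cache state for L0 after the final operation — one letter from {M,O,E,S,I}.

state = M

[1] P3: load  L1 | P0:I, P1:I, P2:I, P3:E(90) | bus: BusRd
[2] P3: load  L5 | P0:I, P1:I, P2:I, P3:E(80) | bus: BusRd
[3] P1: load  L4 | P0:I, P1:E(30), P2:I, P3:I | bus: BusRd
[4] P3: store L5 := 16 | P0:I, P1:I, P2:I, P3:M(16) | bus: none
[5] P2: store L0 := 28 | P0:I, P1:I, P2:M(28), P3:I | bus: BusRdX
[6] P1: store L6 := 68 | P0:I, P1:M(68), P2:I, P3:I | bus: BusRdX
[7] P2: load  L3 | P0:I, P1:I, P2:E(50), P3:I | bus: BusRd
[8] P0: store L4 := 46 | P0:M(46), P1:I, P2:I, P3:I | bus: BusRdX
[9] P2: store L3 := 64 | P0:I, P1:I, P2:M(64), P3:I | bus: none
[10] P0: store L5 := 10 | P0:M(10), P1:I, P2:I, P3:I | bus: BusRdX,Flush
[11] P1: store L6 := 58 | P0:I, P1:M(58), P2:I, P3:I | bus: none
[12] P0: load  L5 | P0:M(10), P1:I, P2:I, P3:I | bus: none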